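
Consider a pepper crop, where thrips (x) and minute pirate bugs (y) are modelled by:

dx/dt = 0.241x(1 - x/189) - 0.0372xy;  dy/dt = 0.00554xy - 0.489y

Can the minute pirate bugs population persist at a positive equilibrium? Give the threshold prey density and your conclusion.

Threshold x = 88.3; K > 88.3, so yes, the predator persists.

The predator equation gives dy/dt > 0 only when x > 0.489/0.00554 = 88.3.
Without the predator, x → K = 189. Since 189 > 88.3, the predator can invade and persist.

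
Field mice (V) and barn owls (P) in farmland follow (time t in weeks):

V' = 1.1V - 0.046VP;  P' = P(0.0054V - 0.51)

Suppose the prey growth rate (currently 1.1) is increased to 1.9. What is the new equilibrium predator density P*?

P* ≈ 41.3

At the interior fixed point, setting dV/dt = 0 with V > 0 fixes P* = (prey growth rate)/(VP coefficient) — independent of the other coefficients.
With the change, P* = 1.9/0.046 = 41.3; it rises from 23.9.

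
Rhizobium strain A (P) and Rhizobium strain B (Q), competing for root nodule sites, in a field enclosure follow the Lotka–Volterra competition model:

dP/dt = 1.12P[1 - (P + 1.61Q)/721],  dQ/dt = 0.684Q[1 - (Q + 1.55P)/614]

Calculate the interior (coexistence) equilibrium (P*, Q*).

Setting both brackets to zero gives the nullclines P + 1.61Q = 721 and 1.55P + Q = 614.
Substituting Q = 614 - 1.55P into the first: P(1 - 1.61·1.55) = 721 - 1.61·614.
So P* = -268/-1.5 = 179, and then Q* = 614 - 1.55·179 = 337.

P* ≈ 179, Q* ≈ 337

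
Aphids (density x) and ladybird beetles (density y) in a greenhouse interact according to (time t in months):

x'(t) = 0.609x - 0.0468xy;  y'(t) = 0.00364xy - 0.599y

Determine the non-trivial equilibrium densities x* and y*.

Set dy/dt = 0 with y > 0: 0.00364x - 0.599 = 0, so x* = 0.599/0.00364 = 165.
Set dx/dt = 0 with x > 0: 0.609 - 0.0468y = 0, so y* = 0.609/0.0468 = 13.

x* ≈ 165, y* ≈ 13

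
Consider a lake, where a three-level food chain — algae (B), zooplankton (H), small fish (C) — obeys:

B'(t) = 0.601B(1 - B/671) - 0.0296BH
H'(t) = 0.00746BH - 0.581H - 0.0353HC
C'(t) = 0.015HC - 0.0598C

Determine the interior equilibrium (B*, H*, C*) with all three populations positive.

From dC/dt = 0: 0.015H* = 0.0598, so H* = 3.99.
From dB/dt = 0: 0.601(1 - B*/671) = 0.0296·3.99, giving B* = 671·(1 - 0.196) = 539.
From dH/dt = 0: 0.00746·539 - 0.581 = 0.0353C*, so C* = 3.44/0.0353 = 97.5.

B* ≈ 539, H* ≈ 3.99, C* ≈ 97.5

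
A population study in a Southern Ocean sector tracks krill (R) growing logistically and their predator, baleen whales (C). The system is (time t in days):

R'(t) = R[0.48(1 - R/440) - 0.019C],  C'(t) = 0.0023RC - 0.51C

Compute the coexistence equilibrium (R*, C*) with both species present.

R* ≈ 222, C* ≈ 12.5

From dC/dt = 0 with C > 0: 0.0023R* = 0.51, so R* = 222.
Substitute into dR/dt = 0: 0.48(1 - 222/440) = 0.019C*.
The bracket is 0.496, giving C* = 0.238/0.019 = 12.5.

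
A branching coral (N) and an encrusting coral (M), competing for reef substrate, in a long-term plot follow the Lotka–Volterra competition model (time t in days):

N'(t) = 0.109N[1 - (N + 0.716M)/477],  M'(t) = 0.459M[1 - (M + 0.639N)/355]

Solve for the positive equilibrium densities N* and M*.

Setting both brackets to zero gives the nullclines N + 0.716M = 477 and 0.639N + M = 355.
Substituting M = 355 - 0.639N into the first: N(1 - 0.716·0.639) = 477 - 0.716·355.
So N* = 223/0.542 = 411, and then M* = 355 - 0.639·411 = 92.5.

N* ≈ 411, M* ≈ 92.5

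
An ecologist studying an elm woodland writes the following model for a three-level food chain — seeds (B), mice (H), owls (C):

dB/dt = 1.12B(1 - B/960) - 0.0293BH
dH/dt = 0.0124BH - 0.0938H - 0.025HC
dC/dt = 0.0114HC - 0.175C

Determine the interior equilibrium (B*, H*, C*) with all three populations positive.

B* ≈ 574, H* ≈ 15.4, C* ≈ 281

From dC/dt = 0: 0.0114H* = 0.175, so H* = 15.4.
From dB/dt = 0: 1.12(1 - B*/960) = 0.0293·15.4, giving B* = 960·(1 - 0.402) = 574.
From dH/dt = 0: 0.0124·574 - 0.0938 = 0.025C*, so C* = 7.03/0.025 = 281.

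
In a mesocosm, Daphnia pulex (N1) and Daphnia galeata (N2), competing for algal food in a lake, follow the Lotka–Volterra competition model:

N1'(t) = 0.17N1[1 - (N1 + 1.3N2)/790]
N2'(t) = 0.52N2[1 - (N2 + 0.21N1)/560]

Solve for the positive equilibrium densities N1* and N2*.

Setting both brackets to zero gives the nullclines N1 + 1.3N2 = 790 and 0.21N1 + N2 = 560.
Substituting N2 = 560 - 0.21N1 into the first: N1(1 - 1.3·0.21) = 790 - 1.3·560.
So N1* = 62/0.727 = 85.3, and then N2* = 560 - 0.21·85.3 = 542.

N1* ≈ 85.3, N2* ≈ 542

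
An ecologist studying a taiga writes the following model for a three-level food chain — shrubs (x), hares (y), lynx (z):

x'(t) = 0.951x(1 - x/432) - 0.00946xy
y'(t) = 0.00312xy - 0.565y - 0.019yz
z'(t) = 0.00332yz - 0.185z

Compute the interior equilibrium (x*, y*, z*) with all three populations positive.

From dz/dt = 0: 0.00332y* = 0.185, so y* = 55.7.
From dx/dt = 0: 0.951(1 - x*/432) = 0.00946·55.7, giving x* = 432·(1 - 0.554) = 193.
From dy/dt = 0: 0.00312·193 - 0.565 = 0.019z*, so z* = 0.0357/0.019 = 1.88.

x* ≈ 193, y* ≈ 55.7, z* ≈ 1.88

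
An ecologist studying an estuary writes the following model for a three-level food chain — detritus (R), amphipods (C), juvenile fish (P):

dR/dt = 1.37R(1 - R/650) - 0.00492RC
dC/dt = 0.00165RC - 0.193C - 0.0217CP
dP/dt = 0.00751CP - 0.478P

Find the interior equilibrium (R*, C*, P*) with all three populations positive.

From dP/dt = 0: 0.00751C* = 0.478, so C* = 63.6.
From dR/dt = 0: 1.37(1 - R*/650) = 0.00492·63.6, giving R* = 650·(1 - 0.229) = 501.
From dC/dt = 0: 0.00165·501 - 0.193 = 0.0217P*, so P* = 0.634/0.0217 = 29.2.

R* ≈ 501, C* ≈ 63.6, P* ≈ 29.2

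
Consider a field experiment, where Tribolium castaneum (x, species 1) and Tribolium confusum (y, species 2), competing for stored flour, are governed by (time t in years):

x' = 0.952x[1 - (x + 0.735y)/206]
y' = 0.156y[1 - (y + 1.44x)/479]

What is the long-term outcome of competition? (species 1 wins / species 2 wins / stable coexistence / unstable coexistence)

Compare the nullcline intercepts: K1/α12 = 206/0.735 = 280 < K2 = 479; K2/α21 = 479/1.44 = 333 > K1 = 206.
Since the inequalities point opposite ways, species 2 can invade but species 1 cannot.

species 2 excludes species 1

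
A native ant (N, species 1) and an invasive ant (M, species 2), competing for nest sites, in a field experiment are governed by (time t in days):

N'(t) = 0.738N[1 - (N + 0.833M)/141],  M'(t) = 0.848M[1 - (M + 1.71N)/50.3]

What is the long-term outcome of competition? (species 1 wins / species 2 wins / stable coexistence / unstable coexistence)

Compare the nullcline intercepts: K1/α12 = 141/0.833 = 169 > K2 = 50.3; K2/α21 = 50.3/1.71 = 29.4 < K1 = 141.
Since the inequalities point opposite ways, species 1 can invade but species 2 cannot.

species 1 excludes species 2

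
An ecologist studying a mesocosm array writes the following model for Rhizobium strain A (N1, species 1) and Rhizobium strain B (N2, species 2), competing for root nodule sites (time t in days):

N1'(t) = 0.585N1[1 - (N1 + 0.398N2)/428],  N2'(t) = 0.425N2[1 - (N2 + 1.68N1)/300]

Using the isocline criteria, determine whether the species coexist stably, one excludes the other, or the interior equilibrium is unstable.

Compare the nullcline intercepts: K1/α12 = 428/0.398 = 1080 > K2 = 300; K2/α21 = 300/1.68 = 179 < K1 = 428.
Since the inequalities point opposite ways, species 1 can invade but species 2 cannot.

species 1 excludes species 2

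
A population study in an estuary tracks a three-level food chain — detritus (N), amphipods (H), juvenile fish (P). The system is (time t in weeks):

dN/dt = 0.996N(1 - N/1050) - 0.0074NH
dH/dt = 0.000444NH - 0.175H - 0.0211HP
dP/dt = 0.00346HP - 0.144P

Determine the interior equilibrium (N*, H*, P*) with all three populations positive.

From dP/dt = 0: 0.00346H* = 0.144, so H* = 41.6.
From dN/dt = 0: 0.996(1 - N*/1050) = 0.0074·41.6, giving N* = 1050·(1 - 0.309) = 725.
From dH/dt = 0: 0.000444·725 - 0.175 = 0.0211P*, so P* = 0.147/0.0211 = 6.97.

N* ≈ 725, H* ≈ 41.6, P* ≈ 6.97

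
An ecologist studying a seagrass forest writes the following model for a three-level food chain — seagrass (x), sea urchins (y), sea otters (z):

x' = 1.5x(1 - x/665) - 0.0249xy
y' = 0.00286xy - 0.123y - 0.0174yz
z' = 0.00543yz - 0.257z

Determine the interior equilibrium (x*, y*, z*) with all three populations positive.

x* ≈ 143, y* ≈ 47.3, z* ≈ 16.4

From dz/dt = 0: 0.00543y* = 0.257, so y* = 47.3.
From dx/dt = 0: 1.5(1 - x*/665) = 0.0249·47.3, giving x* = 665·(1 - 0.786) = 143.
From dy/dt = 0: 0.00286·143 - 0.123 = 0.0174z*, so z* = 0.285/0.0174 = 16.4.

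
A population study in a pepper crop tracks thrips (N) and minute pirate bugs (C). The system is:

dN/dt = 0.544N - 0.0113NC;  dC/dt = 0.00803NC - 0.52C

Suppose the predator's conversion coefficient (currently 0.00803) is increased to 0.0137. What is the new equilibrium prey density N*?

N* ≈ 38

At the interior fixed point, setting dC/dt = 0 with C > 0 fixes N* = (predator death rate)/(NC coefficient) — independent of the other coefficients.
With the change, N* = 0.52/0.0137 = 38; it falls from 64.8.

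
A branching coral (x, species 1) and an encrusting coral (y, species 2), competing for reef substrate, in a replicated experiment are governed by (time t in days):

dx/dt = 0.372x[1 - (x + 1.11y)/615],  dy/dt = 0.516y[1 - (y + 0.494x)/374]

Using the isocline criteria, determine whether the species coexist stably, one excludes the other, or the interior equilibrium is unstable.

stable coexistence

Compare the nullcline intercepts: K1/α12 = 615/1.11 = 554 > K2 = 374; K2/α21 = 374/0.494 = 757 > K1 = 615.
Since both inequalities hold, each species can invade when rare, so the interior equilibrium is stable.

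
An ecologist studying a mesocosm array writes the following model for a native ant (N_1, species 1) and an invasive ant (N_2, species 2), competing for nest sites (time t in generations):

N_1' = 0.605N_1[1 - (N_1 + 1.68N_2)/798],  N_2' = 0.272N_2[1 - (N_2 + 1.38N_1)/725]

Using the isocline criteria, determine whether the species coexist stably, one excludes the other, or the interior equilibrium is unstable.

unstable coexistence (outcome depends on initial conditions)

Compare the nullcline intercepts: K1/α12 = 798/1.68 = 475 < K2 = 725; K2/α21 = 725/1.38 = 525 < K1 = 798.
Since both are reversed, neither can invade when rare; the interior point is a saddle.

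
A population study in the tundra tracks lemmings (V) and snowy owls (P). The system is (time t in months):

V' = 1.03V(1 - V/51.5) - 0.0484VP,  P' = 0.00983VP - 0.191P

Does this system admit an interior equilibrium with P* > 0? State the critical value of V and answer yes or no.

The predator equation gives dP/dt > 0 only when V > 0.191/0.00983 = 19.4.
Without the predator, V → K = 51.5. Since 51.5 > 19.4, the predator can invade and persist.

Threshold V = 19.4; K > 19.4, so yes, the predator persists.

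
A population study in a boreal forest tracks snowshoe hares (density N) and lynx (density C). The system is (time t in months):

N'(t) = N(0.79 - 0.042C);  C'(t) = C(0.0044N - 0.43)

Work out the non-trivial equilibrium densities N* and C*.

N* ≈ 97.7, C* ≈ 18.8

Set dC/dt = 0 with C > 0: 0.0044N - 0.43 = 0, so N* = 0.43/0.0044 = 97.7.
Set dN/dt = 0 with N > 0: 0.79 - 0.042C = 0, so C* = 0.79/0.042 = 18.8.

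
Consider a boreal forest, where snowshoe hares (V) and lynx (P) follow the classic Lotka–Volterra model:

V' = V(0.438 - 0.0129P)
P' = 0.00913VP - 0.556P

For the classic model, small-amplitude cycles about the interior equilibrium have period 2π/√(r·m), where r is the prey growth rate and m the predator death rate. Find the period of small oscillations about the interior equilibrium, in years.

T ≈ 12.7 years

Here r = 0.438 and m = 0.556, so r·m = 0.244.
ω = √0.244 = 0.493 per year, hence T = 2π/ω ≈ 12.7 years.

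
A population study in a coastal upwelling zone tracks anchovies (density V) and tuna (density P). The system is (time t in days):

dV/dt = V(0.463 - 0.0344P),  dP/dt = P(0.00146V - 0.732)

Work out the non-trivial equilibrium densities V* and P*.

Set dP/dt = 0 with P > 0: 0.00146V - 0.732 = 0, so V* = 0.732/0.00146 = 501.
Set dV/dt = 0 with V > 0: 0.463 - 0.0344P = 0, so P* = 0.463/0.0344 = 13.5.

V* ≈ 501, P* ≈ 13.5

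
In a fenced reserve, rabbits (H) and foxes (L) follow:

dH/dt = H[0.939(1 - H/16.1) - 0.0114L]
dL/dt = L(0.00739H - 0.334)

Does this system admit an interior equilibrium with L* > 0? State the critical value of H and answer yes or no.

Threshold H = 45.2; K < 45.2, so no, the predator goes extinct.

The predator equation gives dL/dt > 0 only when H > 0.334/0.00739 = 45.2.
Without the predator, H → K = 16.1. Since 16.1 < 45.2, the predator cannot invade.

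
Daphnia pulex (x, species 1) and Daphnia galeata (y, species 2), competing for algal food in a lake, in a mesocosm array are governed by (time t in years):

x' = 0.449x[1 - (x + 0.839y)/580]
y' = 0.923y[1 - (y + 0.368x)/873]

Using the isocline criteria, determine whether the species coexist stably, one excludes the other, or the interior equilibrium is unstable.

species 2 excludes species 1

Compare the nullcline intercepts: K1/α12 = 580/0.839 = 691 < K2 = 873; K2/α21 = 873/0.368 = 2370 > K1 = 580.
Since the inequalities point opposite ways, species 2 can invade but species 1 cannot.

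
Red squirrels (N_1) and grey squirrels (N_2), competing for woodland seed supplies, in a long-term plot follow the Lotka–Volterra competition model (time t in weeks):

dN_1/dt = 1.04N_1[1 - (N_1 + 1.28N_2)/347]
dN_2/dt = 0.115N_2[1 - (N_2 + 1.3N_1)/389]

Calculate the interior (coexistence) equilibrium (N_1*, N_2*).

N_1* ≈ 227, N_2* ≈ 93.5

Setting both brackets to zero gives the nullclines N_1 + 1.28N_2 = 347 and 1.3N_1 + N_2 = 389.
Substituting N_2 = 389 - 1.3N_1 into the first: N_1(1 - 1.28·1.3) = 347 - 1.28·389.
So N_1* = -151/-0.664 = 227, and then N_2* = 389 - 1.3·227 = 93.5.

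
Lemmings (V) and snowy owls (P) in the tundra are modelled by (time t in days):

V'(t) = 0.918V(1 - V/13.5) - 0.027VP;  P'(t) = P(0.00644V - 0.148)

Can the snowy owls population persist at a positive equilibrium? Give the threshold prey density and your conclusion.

The predator equation gives dP/dt > 0 only when V > 0.148/0.00644 = 23.
Without the predator, V → K = 13.5. Since 13.5 < 23, the predator cannot invade.

Threshold V = 23; K < 23, so no, the predator goes extinct.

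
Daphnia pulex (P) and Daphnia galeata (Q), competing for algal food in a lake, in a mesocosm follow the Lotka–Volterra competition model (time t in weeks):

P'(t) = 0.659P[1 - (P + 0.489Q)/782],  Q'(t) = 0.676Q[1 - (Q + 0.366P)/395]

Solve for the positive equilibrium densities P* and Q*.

Setting both brackets to zero gives the nullclines P + 0.489Q = 782 and 0.366P + Q = 395.
Substituting Q = 395 - 0.366P into the first: P(1 - 0.489·0.366) = 782 - 0.489·395.
So P* = 589/0.821 = 717, and then Q* = 395 - 0.366·717 = 133.

P* ≈ 717, Q* ≈ 133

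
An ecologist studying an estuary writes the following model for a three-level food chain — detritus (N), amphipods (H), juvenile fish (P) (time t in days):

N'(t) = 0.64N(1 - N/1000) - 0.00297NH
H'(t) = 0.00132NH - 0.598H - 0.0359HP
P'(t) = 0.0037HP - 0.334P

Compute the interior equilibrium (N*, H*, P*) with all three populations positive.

From dP/dt = 0: 0.0037H* = 0.334, so H* = 90.3.
From dN/dt = 0: 0.64(1 - N*/1000) = 0.00297·90.3, giving N* = 1000·(1 - 0.419) = 581.
From dH/dt = 0: 0.00132·581 - 0.598 = 0.0359P*, so P* = 0.169/0.0359 = 4.71.

N* ≈ 581, H* ≈ 90.3, P* ≈ 4.71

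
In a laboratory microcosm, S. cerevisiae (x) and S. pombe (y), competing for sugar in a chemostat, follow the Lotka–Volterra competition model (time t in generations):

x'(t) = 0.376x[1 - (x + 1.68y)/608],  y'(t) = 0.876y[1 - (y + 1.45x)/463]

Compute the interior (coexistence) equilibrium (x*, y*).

Setting both brackets to zero gives the nullclines x + 1.68y = 608 and 1.45x + y = 463.
Substituting y = 463 - 1.45x into the first: x(1 - 1.68·1.45) = 608 - 1.68·463.
So x* = -170/-1.44 = 118, and then y* = 463 - 1.45·118 = 292.

x* ≈ 118, y* ≈ 292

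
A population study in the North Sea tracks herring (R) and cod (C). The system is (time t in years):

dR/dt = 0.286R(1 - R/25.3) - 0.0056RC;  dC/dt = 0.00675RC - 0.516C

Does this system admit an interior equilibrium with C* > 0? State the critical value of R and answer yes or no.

Threshold R = 76.4; K < 76.4, so no, the predator goes extinct.

The predator equation gives dC/dt > 0 only when R > 0.516/0.00675 = 76.4.
Without the predator, R → K = 25.3. Since 25.3 < 76.4, the predator cannot invade.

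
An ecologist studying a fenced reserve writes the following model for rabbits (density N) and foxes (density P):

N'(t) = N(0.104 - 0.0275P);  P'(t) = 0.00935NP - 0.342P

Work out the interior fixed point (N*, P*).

N* ≈ 36.6, P* ≈ 3.78

Set dP/dt = 0 with P > 0: 0.00935N - 0.342 = 0, so N* = 0.342/0.00935 = 36.6.
Set dN/dt = 0 with N > 0: 0.104 - 0.0275P = 0, so P* = 0.104/0.0275 = 3.78.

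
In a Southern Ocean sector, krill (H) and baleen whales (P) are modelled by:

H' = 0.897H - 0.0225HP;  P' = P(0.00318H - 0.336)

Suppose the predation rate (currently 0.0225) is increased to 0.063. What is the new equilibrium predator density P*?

P* ≈ 14.2

At the interior fixed point, setting dH/dt = 0 with H > 0 fixes P* = (prey growth rate)/(HP coefficient) — independent of the other coefficients.
With the change, P* = 0.897/0.063 = 14.2; it falls from 39.9.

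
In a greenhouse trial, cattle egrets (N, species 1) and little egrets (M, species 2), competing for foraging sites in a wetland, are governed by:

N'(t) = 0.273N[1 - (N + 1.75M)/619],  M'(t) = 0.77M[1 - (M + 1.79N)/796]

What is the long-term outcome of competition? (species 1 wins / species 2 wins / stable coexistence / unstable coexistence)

unstable coexistence (outcome depends on initial conditions)

Compare the nullcline intercepts: K1/α12 = 619/1.75 = 354 < K2 = 796; K2/α21 = 796/1.79 = 445 < K1 = 619.
Since both are reversed, neither can invade when rare; the interior point is a saddle.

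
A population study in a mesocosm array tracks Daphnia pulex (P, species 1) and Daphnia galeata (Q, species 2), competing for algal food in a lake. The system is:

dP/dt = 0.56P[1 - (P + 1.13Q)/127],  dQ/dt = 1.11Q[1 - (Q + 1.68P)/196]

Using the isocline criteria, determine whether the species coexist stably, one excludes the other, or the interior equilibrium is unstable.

Compare the nullcline intercepts: K1/α12 = 127/1.13 = 112 < K2 = 196; K2/α21 = 196/1.68 = 117 < K1 = 127.
Since both are reversed, neither can invade when rare; the interior point is a saddle.

unstable coexistence (outcome depends on initial conditions)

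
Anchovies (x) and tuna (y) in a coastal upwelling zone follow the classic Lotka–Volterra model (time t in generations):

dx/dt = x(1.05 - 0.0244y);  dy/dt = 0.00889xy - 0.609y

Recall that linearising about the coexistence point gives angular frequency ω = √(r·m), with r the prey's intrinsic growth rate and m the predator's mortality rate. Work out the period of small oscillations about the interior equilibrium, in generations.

T ≈ 7.86 generations

Here r = 1.05 and m = 0.609, so r·m = 0.639.
ω = √0.639 = 0.8 per generation, hence T = 2π/ω ≈ 7.86 generations.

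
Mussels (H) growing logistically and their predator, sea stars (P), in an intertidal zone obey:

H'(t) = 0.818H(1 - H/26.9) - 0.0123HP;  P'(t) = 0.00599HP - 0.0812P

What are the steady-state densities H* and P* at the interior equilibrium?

From dP/dt = 0 with P > 0: 0.00599H* = 0.0812, so H* = 13.6.
Substitute into dH/dt = 0: 0.818(1 - 13.6/26.9) = 0.0123P*.
The bracket is 0.496, giving P* = 0.406/0.0123 = 33.

H* ≈ 13.6, P* ≈ 33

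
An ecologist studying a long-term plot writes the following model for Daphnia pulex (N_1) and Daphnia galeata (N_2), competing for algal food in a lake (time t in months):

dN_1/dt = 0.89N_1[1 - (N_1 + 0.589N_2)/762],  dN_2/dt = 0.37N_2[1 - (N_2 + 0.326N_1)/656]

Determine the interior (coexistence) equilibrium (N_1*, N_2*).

N_1* ≈ 465, N_2* ≈ 504

Setting both brackets to zero gives the nullclines N_1 + 0.589N_2 = 762 and 0.326N_1 + N_2 = 656.
Substituting N_2 = 656 - 0.326N_1 into the first: N_1(1 - 0.589·0.326) = 762 - 0.589·656.
So N_1* = 376/0.808 = 465, and then N_2* = 656 - 0.326·465 = 504.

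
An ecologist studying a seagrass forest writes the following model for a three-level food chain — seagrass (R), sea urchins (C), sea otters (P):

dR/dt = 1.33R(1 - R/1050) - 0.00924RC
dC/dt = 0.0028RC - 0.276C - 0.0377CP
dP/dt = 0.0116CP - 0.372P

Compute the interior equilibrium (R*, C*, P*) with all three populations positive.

R* ≈ 816, C* ≈ 32.1, P* ≈ 53.3

From dP/dt = 0: 0.0116C* = 0.372, so C* = 32.1.
From dR/dt = 0: 1.33(1 - R*/1050) = 0.00924·32.1, giving R* = 1050·(1 - 0.223) = 816.
From dC/dt = 0: 0.0028·816 - 0.276 = 0.0377P*, so P* = 2.01/0.0377 = 53.3.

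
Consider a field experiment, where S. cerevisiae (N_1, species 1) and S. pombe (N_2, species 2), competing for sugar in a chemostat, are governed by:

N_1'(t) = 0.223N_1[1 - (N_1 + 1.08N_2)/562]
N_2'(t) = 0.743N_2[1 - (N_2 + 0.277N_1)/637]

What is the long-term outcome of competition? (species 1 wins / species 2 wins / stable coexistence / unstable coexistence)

species 2 excludes species 1

Compare the nullcline intercepts: K1/α12 = 562/1.08 = 520 < K2 = 637; K2/α21 = 637/0.277 = 2300 > K1 = 562.
Since the inequalities point opposite ways, species 2 can invade but species 1 cannot.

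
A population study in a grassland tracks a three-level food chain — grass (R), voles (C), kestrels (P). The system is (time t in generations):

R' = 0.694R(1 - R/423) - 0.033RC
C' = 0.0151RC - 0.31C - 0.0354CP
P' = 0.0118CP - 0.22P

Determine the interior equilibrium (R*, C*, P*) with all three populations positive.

From dP/dt = 0: 0.0118C* = 0.22, so C* = 18.6.
From dR/dt = 0: 0.694(1 - R*/423) = 0.033·18.6, giving R* = 423·(1 - 0.887) = 48.
From dC/dt = 0: 0.0151·48 - 0.31 = 0.0354P*, so P* = 0.415/0.0354 = 11.7.

R* ≈ 48, C* ≈ 18.6, P* ≈ 11.7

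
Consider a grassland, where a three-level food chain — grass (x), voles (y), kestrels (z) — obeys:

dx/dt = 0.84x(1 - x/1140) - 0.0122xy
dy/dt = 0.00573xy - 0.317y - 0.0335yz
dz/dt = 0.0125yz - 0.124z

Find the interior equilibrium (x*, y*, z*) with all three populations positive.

x* ≈ 976, y* ≈ 9.92, z* ≈ 157

From dz/dt = 0: 0.0125y* = 0.124, so y* = 9.92.
From dx/dt = 0: 0.84(1 - x*/1140) = 0.0122·9.92, giving x* = 1140·(1 - 0.144) = 976.
From dy/dt = 0: 0.00573·976 - 0.317 = 0.0335z*, so z* = 5.27/0.0335 = 157.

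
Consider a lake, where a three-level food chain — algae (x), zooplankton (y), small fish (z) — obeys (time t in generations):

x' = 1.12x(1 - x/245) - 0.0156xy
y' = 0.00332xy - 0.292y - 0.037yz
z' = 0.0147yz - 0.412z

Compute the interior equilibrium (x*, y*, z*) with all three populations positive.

x* ≈ 149, y* ≈ 28, z* ≈ 5.51

From dz/dt = 0: 0.0147y* = 0.412, so y* = 28.
From dx/dt = 0: 1.12(1 - x*/245) = 0.0156·28, giving x* = 245·(1 - 0.39) = 149.
From dy/dt = 0: 0.00332·149 - 0.292 = 0.037z*, so z* = 0.204/0.037 = 5.51.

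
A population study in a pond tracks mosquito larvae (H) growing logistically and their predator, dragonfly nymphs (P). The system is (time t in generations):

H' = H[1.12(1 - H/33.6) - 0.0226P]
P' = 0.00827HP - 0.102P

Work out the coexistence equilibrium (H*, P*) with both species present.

H* ≈ 12.3, P* ≈ 31.4

From dP/dt = 0 with P > 0: 0.00827H* = 0.102, so H* = 12.3.
Substitute into dH/dt = 0: 1.12(1 - 12.3/33.6) = 0.0226P*.
The bracket is 0.633, giving P* = 0.709/0.0226 = 31.4.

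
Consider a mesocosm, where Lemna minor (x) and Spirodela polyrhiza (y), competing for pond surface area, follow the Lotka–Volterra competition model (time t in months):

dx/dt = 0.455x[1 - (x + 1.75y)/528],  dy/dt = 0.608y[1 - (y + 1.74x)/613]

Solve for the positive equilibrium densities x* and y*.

x* ≈ 266, y* ≈ 149

Setting both brackets to zero gives the nullclines x + 1.75y = 528 and 1.74x + y = 613.
Substituting y = 613 - 1.74x into the first: x(1 - 1.75·1.74) = 528 - 1.75·613.
So x* = -545/-2.04 = 266, and then y* = 613 - 1.74·266 = 149.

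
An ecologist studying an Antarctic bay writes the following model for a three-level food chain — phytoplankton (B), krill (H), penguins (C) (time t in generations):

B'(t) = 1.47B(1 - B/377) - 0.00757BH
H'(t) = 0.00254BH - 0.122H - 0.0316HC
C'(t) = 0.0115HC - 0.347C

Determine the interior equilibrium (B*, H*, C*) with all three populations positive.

B* ≈ 318, H* ≈ 30.2, C* ≈ 21.7

From dC/dt = 0: 0.0115H* = 0.347, so H* = 30.2.
From dB/dt = 0: 1.47(1 - B*/377) = 0.00757·30.2, giving B* = 377·(1 - 0.155) = 318.
From dH/dt = 0: 0.00254·318 - 0.122 = 0.0316C*, so C* = 0.687/0.0316 = 21.7.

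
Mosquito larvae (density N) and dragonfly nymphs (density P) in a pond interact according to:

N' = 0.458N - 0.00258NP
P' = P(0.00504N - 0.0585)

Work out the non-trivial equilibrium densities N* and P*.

N* ≈ 11.6, P* ≈ 178

Set dP/dt = 0 with P > 0: 0.00504N - 0.0585 = 0, so N* = 0.0585/0.00504 = 11.6.
Set dN/dt = 0 with N > 0: 0.458 - 0.00258P = 0, so P* = 0.458/0.00258 = 178.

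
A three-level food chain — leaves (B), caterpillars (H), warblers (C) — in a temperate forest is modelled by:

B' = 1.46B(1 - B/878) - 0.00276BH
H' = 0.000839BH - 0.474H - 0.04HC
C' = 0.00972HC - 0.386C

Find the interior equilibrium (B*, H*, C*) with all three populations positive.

From dC/dt = 0: 0.00972H* = 0.386, so H* = 39.7.
From dB/dt = 0: 1.46(1 - B*/878) = 0.00276·39.7, giving B* = 878·(1 - 0.0751) = 812.
From dH/dt = 0: 0.000839·812 - 0.474 = 0.04C*, so C* = 0.207/0.04 = 5.18.

B* ≈ 812, H* ≈ 39.7, C* ≈ 5.18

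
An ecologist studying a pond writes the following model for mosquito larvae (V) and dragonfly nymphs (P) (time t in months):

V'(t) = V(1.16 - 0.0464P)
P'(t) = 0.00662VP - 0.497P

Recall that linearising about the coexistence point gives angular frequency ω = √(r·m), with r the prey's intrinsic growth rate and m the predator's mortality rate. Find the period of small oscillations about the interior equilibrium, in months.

Here r = 1.16 and m = 0.497, so r·m = 0.577.
ω = √0.577 = 0.759 per month, hence T = 2π/ω ≈ 8.28 months.

T ≈ 8.28 months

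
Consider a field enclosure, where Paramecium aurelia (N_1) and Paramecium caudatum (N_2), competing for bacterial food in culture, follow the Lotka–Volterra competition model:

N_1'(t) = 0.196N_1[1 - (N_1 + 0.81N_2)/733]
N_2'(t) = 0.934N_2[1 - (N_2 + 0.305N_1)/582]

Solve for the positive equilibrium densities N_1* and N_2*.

Setting both brackets to zero gives the nullclines N_1 + 0.81N_2 = 733 and 0.305N_1 + N_2 = 582.
Substituting N_2 = 582 - 0.305N_1 into the first: N_1(1 - 0.81·0.305) = 733 - 0.81·582.
So N_1* = 262/0.753 = 347, and then N_2* = 582 - 0.305·347 = 476.

N_1* ≈ 347, N_2* ≈ 476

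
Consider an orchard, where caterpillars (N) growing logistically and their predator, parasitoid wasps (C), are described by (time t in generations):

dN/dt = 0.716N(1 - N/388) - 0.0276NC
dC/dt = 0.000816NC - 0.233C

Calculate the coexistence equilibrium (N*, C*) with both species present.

From dC/dt = 0 with C > 0: 0.000816N* = 0.233, so N* = 286.
Substitute into dN/dt = 0: 0.716(1 - 286/388) = 0.0276C*.
The bracket is 0.264, giving C* = 0.189/0.0276 = 6.85.

N* ≈ 286, C* ≈ 6.85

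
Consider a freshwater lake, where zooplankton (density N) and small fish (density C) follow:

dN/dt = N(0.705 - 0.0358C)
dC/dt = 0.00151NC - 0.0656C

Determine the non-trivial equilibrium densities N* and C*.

Set dC/dt = 0 with C > 0: 0.00151N - 0.0656 = 0, so N* = 0.0656/0.00151 = 43.4.
Set dN/dt = 0 with N > 0: 0.705 - 0.0358C = 0, so C* = 0.705/0.0358 = 19.7.

N* ≈ 43.4, C* ≈ 19.7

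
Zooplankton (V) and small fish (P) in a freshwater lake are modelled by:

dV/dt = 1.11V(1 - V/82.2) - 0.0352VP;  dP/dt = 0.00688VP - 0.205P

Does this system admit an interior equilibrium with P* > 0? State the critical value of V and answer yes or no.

The predator equation gives dP/dt > 0 only when V > 0.205/0.00688 = 29.8.
Without the predator, V → K = 82.2. Since 82.2 > 29.8, the predator can invade and persist.

Threshold V = 29.8; K > 29.8, so yes, the predator persists.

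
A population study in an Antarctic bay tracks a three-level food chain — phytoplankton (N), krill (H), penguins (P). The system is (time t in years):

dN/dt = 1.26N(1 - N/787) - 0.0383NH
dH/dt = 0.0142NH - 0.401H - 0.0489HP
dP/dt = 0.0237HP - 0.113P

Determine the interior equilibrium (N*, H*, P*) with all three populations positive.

N* ≈ 673, H* ≈ 4.77, P* ≈ 187

From dP/dt = 0: 0.0237H* = 0.113, so H* = 4.77.
From dN/dt = 0: 1.26(1 - N*/787) = 0.0383·4.77, giving N* = 787·(1 - 0.145) = 673.
From dH/dt = 0: 0.0142·673 - 0.401 = 0.0489P*, so P* = 9.15/0.0489 = 187.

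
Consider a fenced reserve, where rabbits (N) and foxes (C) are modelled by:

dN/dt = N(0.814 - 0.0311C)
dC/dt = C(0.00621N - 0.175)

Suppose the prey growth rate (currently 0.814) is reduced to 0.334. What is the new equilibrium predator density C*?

At the interior fixed point, setting dN/dt = 0 with N > 0 fixes C* = (prey growth rate)/(NC coefficient) — independent of the other coefficients.
With the change, C* = 0.334/0.0311 = 10.7; it falls from 26.2.

C* ≈ 10.7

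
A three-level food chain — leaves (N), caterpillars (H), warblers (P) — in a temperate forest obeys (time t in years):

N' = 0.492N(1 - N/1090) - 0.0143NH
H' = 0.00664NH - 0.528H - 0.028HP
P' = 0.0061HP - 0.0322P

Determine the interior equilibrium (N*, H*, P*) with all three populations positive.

From dP/dt = 0: 0.0061H* = 0.0322, so H* = 5.28.
From dN/dt = 0: 0.492(1 - N*/1090) = 0.0143·5.28, giving N* = 1090·(1 - 0.153) = 923.
From dH/dt = 0: 0.00664·923 - 0.528 = 0.028P*, so P* = 5.6/0.028 = 200.

N* ≈ 923, H* ≈ 5.28, P* ≈ 200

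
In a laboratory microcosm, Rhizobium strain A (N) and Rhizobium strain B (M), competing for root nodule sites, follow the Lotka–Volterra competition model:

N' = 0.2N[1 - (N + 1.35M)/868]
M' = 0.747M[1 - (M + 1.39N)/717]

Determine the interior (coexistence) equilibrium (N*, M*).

Setting both brackets to zero gives the nullclines N + 1.35M = 868 and 1.39N + M = 717.
Substituting M = 717 - 1.39N into the first: N(1 - 1.35·1.39) = 868 - 1.35·717.
So N* = -100/-0.877 = 114, and then M* = 717 - 1.39·114 = 558.

N* ≈ 114, M* ≈ 558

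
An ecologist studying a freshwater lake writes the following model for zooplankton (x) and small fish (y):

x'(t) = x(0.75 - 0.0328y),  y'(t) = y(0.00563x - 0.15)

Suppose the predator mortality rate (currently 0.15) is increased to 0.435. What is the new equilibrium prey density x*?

x* ≈ 77.3

At the interior fixed point, setting dy/dt = 0 with y > 0 fixes x* = (predator death rate)/(xy coefficient) — independent of the other coefficients.
With the change, x* = 0.435/0.00563 = 77.3; it rises from 26.6.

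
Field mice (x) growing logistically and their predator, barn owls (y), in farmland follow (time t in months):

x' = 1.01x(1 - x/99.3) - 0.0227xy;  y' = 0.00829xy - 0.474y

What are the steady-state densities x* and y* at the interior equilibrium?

x* ≈ 57.2, y* ≈ 18.9

From dy/dt = 0 with y > 0: 0.00829x* = 0.474, so x* = 57.2.
Substitute into dx/dt = 0: 1.01(1 - 57.2/99.3) = 0.0227y*.
The bracket is 0.424, giving y* = 0.428/0.0227 = 18.9.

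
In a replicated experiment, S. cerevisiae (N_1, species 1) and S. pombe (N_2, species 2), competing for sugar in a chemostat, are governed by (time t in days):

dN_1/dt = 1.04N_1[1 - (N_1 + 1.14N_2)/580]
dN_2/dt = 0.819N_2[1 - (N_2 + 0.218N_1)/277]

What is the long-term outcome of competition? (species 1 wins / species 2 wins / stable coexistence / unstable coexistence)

Compare the nullcline intercepts: K1/α12 = 580/1.14 = 509 > K2 = 277; K2/α21 = 277/0.218 = 1270 > K1 = 580.
Since both inequalities hold, each species can invade when rare, so the interior equilibrium is stable.

stable coexistence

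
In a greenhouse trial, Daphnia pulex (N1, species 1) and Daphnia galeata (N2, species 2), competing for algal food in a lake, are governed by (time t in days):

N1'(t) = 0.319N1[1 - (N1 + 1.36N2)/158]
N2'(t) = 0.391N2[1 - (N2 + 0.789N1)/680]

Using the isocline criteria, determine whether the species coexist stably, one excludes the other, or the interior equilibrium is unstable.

species 2 excludes species 1

Compare the nullcline intercepts: K1/α12 = 158/1.36 = 116 < K2 = 680; K2/α21 = 680/0.789 = 862 > K1 = 158.
Since the inequalities point opposite ways, species 2 can invade but species 1 cannot.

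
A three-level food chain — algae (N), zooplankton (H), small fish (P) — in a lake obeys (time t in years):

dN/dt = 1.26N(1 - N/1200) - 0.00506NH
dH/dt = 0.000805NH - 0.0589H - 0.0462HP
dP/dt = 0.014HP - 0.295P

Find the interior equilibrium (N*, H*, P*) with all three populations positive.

N* ≈ 1100, H* ≈ 21.1, P* ≈ 17.9

From dP/dt = 0: 0.014H* = 0.295, so H* = 21.1.
From dN/dt = 0: 1.26(1 - N*/1200) = 0.00506·21.1, giving N* = 1200·(1 - 0.0846) = 1100.
From dH/dt = 0: 0.000805·1100 - 0.0589 = 0.0462P*, so P* = 0.825/0.0462 = 17.9.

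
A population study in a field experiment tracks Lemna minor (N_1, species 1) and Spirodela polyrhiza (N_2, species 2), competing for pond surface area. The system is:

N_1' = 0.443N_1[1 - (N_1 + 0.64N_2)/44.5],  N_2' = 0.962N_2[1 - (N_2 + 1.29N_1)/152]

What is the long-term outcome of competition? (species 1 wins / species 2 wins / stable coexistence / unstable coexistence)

Compare the nullcline intercepts: K1/α12 = 44.5/0.64 = 69.5 < K2 = 152; K2/α21 = 152/1.29 = 118 > K1 = 44.5.
Since the inequalities point opposite ways, species 2 can invade but species 1 cannot.

species 2 excludes species 1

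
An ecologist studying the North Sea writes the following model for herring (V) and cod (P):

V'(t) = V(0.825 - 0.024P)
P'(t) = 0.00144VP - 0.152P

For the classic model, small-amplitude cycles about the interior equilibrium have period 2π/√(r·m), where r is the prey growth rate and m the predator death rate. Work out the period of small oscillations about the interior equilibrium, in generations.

T ≈ 17.7 generations

Here r = 0.825 and m = 0.152, so r·m = 0.125.
ω = √0.125 = 0.354 per generation, hence T = 2π/ω ≈ 17.7 generations.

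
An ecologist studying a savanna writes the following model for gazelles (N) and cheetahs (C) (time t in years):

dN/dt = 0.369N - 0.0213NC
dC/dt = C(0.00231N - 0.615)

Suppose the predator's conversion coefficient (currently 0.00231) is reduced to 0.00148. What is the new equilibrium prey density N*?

N* ≈ 416

At the interior fixed point, setting dC/dt = 0 with C > 0 fixes N* = (predator death rate)/(NC coefficient) — independent of the other coefficients.
With the change, N* = 0.615/0.00148 = 416; it rises from 266.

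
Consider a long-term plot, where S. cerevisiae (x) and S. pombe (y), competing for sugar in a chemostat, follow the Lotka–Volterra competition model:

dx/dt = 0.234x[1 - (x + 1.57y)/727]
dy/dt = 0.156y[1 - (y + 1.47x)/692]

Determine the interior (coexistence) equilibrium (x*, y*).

Setting both brackets to zero gives the nullclines x + 1.57y = 727 and 1.47x + y = 692.
Substituting y = 692 - 1.47x into the first: x(1 - 1.57·1.47) = 727 - 1.57·692.
So x* = -359/-1.31 = 275, and then y* = 692 - 1.47·275 = 288.

x* ≈ 275, y* ≈ 288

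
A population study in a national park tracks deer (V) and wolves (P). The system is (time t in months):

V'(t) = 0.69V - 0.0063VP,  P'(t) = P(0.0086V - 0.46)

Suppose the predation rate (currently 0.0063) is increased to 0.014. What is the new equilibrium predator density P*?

At the interior fixed point, setting dV/dt = 0 with V > 0 fixes P* = (prey growth rate)/(VP coefficient) — independent of the other coefficients.
With the change, P* = 0.69/0.014 = 49.3; it falls from 110.

P* ≈ 49.3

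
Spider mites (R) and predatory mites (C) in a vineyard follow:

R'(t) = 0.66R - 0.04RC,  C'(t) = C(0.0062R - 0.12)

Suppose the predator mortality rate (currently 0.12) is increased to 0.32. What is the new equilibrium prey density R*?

R* ≈ 51.6

At the interior fixed point, setting dC/dt = 0 with C > 0 fixes R* = (predator death rate)/(RC coefficient) — independent of the other coefficients.
With the change, R* = 0.32/0.0062 = 51.6; it rises from 19.4.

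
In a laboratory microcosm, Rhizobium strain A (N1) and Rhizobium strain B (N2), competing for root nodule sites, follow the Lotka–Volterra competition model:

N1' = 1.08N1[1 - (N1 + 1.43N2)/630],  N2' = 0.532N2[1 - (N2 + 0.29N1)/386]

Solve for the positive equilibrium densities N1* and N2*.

N1* ≈ 133, N2* ≈ 347

Setting both brackets to zero gives the nullclines N1 + 1.43N2 = 630 and 0.29N1 + N2 = 386.
Substituting N2 = 386 - 0.29N1 into the first: N1(1 - 1.43·0.29) = 630 - 1.43·386.
So N1* = 78/0.585 = 133, and then N2* = 386 - 0.29·133 = 347.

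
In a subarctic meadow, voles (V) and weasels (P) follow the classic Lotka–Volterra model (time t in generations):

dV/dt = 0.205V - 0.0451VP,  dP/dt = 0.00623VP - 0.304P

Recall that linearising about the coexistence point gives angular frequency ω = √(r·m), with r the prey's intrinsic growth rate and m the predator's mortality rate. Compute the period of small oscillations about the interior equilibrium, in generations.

T ≈ 25.2 generations

Here r = 0.205 and m = 0.304, so r·m = 0.0623.
ω = √0.0623 = 0.25 per generation, hence T = 2π/ω ≈ 25.2 generations.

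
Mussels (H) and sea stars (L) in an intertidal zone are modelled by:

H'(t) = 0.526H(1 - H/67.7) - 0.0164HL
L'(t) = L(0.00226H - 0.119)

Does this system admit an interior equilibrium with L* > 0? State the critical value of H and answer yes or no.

The predator equation gives dL/dt > 0 only when H > 0.119/0.00226 = 52.7.
Without the predator, H → K = 67.7. Since 67.7 > 52.7, the predator can invade and persist.

Threshold H = 52.7; K > 52.7, so yes, the predator persists.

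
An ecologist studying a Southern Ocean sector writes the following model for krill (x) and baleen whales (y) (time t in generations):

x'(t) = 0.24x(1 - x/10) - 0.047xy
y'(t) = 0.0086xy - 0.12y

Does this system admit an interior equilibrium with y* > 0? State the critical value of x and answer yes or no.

The predator equation gives dy/dt > 0 only when x > 0.12/0.0086 = 14.
Without the predator, x → K = 10. Since 10 < 14, the predator cannot invade.

Threshold x = 14; K < 14, so no, the predator goes extinct.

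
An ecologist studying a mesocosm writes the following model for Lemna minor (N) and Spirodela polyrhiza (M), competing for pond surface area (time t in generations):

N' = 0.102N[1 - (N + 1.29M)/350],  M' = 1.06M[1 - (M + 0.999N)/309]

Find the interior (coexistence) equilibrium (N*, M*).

Setting both brackets to zero gives the nullclines N + 1.29M = 350 and 0.999N + M = 309.
Substituting M = 309 - 0.999N into the first: N(1 - 1.29·0.999) = 350 - 1.29·309.
So N* = -48.6/-0.289 = 168, and then M* = 309 - 0.999·168 = 141.

N* ≈ 168, M* ≈ 141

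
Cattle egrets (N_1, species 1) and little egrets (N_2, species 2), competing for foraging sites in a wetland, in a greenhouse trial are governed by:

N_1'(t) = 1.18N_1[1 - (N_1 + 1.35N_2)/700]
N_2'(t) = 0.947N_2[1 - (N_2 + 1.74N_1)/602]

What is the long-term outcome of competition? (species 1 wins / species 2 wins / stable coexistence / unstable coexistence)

Compare the nullcline intercepts: K1/α12 = 700/1.35 = 519 < K2 = 602; K2/α21 = 602/1.74 = 346 < K1 = 700.
Since both are reversed, neither can invade when rare; the interior point is a saddle.

unstable coexistence (outcome depends on initial conditions)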